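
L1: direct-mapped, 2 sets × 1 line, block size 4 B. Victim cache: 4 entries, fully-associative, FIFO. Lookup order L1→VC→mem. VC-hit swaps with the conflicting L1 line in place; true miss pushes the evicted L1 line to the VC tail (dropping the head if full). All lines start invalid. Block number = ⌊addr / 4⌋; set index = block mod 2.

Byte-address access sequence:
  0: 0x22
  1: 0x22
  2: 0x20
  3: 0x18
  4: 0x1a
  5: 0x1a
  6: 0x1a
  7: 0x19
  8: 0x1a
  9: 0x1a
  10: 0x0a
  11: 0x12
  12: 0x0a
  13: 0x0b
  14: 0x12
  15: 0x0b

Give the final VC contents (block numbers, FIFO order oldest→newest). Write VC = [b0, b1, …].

0: 0x22 (blk 8, set 0) → MISS  vc=[]
1: 0x22 (blk 8, set 0) → L1-HIT  vc=[]
2: 0x20 (blk 8, set 0) → L1-HIT  vc=[]
3: 0x18 (blk 6, set 0) → MISS  vc=[8]
4: 0x1a (blk 6, set 0) → L1-HIT  vc=[8]
5: 0x1a (blk 6, set 0) → L1-HIT  vc=[8]
6: 0x1a (blk 6, set 0) → L1-HIT  vc=[8]
7: 0x19 (blk 6, set 0) → L1-HIT  vc=[8]
8: 0x1a (blk 6, set 0) → L1-HIT  vc=[8]
9: 0x1a (blk 6, set 0) → L1-HIT  vc=[8]
10: 0xa (blk 2, set 0) → MISS  vc=[8, 6]
11: 0x12 (blk 4, set 0) → MISS  vc=[8, 6, 2]
12: 0xa (blk 2, set 0) → VC-HIT  vc=[8, 6, 4]
13: 0xb (blk 2, set 0) → L1-HIT  vc=[8, 6, 4]
14: 0x12 (blk 4, set 0) → VC-HIT  vc=[8, 6, 2]
15: 0xb (blk 2, set 0) → VC-HIT  vc=[8, 6, 4]

VC = [8, 6, 4]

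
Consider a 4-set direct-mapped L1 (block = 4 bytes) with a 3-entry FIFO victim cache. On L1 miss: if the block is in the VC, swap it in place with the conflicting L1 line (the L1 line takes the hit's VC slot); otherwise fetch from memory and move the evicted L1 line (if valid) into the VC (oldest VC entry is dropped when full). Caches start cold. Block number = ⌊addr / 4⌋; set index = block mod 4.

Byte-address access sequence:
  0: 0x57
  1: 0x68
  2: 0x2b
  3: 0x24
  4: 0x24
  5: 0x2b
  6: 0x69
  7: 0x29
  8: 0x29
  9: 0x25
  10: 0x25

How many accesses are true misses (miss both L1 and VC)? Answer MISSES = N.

MISSES = 4

  [0] addr=0x57 blk=21 s=1: MISS | VC []
  [1] addr=0x68 blk=26 s=2: MISS | VC []
  [2] addr=0x2b blk=10 s=2: MISS | VC [26]
  [3] addr=0x24 blk=9 s=1: MISS | VC [26, 21]
  [4] addr=0x24 blk=9 s=1: L1-HIT | VC [26, 21]
  [5] addr=0x2b blk=10 s=2: L1-HIT | VC [26, 21]
  [6] addr=0x69 blk=26 s=2: VC-HIT | VC [10, 21]
  [7] addr=0x29 blk=10 s=2: VC-HIT | VC [26, 21]
  [8] addr=0x29 blk=10 s=2: L1-HIT | VC [26, 21]
  [9] addr=0x25 blk=9 s=1: L1-HIT | VC [26, 21]
  [10] addr=0x25 blk=9 s=1: L1-HIT | VC [26, 21]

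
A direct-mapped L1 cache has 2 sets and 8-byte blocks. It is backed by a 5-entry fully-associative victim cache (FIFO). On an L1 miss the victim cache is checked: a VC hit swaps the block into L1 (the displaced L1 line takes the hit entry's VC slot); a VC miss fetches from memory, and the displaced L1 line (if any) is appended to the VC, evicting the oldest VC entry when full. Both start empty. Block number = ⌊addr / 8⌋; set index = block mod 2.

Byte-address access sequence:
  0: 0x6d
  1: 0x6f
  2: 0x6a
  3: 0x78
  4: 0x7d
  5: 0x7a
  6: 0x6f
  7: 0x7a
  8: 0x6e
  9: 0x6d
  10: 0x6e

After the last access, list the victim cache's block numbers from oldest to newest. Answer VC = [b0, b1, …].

VC = [15]

  [0] addr=0x6d blk=13 s=1: MISS | VC []
  [1] addr=0x6f blk=13 s=1: L1-HIT | VC []
  [2] addr=0x6a blk=13 s=1: L1-HIT | VC []
  [3] addr=0x78 blk=15 s=1: MISS | VC [13]
  [4] addr=0x7d blk=15 s=1: L1-HIT | VC [13]
  [5] addr=0x7a blk=15 s=1: L1-HIT | VC [13]
  [6] addr=0x6f blk=13 s=1: VC-HIT | VC [15]
  [7] addr=0x7a blk=15 s=1: VC-HIT | VC [13]
  [8] addr=0x6e blk=13 s=1: VC-HIT | VC [15]
  [9] addr=0x6d blk=13 s=1: L1-HIT | VC [15]
  [10] addr=0x6e blk=13 s=1: L1-HIT | VC [15]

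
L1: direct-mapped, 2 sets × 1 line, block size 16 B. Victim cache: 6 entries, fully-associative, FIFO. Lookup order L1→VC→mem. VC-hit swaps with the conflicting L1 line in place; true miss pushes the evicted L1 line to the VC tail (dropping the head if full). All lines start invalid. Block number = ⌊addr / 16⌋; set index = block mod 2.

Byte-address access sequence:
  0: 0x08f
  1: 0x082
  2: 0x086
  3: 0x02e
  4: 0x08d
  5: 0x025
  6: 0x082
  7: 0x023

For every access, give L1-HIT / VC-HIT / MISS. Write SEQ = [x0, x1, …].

  [0] addr=0x8f blk=8 s=0: MISS | VC []
  [1] addr=0x82 blk=8 s=0: L1-HIT | VC []
  [2] addr=0x86 blk=8 s=0: L1-HIT | VC []
  [3] addr=0x2e blk=2 s=0: MISS | VC [8]
  [4] addr=0x8d blk=8 s=0: VC-HIT | VC [2]
  [5] addr=0x25 blk=2 s=0: VC-HIT | VC [8]
  [6] addr=0x82 blk=8 s=0: VC-HIT | VC [2]
  [7] addr=0x23 blk=2 s=0: VC-HIT | VC [8]

SEQ = [MISS, L1-HIT, L1-HIT, MISS, VC-HIT, VC-HIT, VC-HIT, VC-HIT]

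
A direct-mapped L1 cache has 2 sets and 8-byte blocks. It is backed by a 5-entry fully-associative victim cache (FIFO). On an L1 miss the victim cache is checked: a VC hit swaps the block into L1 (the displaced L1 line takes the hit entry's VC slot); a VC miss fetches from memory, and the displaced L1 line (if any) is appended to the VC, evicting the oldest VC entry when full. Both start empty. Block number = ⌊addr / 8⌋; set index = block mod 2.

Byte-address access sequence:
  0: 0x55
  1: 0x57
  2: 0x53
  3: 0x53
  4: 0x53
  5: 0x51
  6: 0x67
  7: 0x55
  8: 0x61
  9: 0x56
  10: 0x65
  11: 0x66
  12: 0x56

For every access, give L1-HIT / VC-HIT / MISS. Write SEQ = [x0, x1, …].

SEQ = [MISS, L1-HIT, L1-HIT, L1-HIT, L1-HIT, L1-HIT, MISS, VC-HIT, VC-HIT, VC-HIT, VC-HIT, L1-HIT, VC-HIT]

  [0] addr=0x55 blk=10 s=0: MISS | VC []
  [1] addr=0x57 blk=10 s=0: L1-HIT | VC []
  [2] addr=0x53 blk=10 s=0: L1-HIT | VC []
  [3] addr=0x53 blk=10 s=0: L1-HIT | VC []
  [4] addr=0x53 blk=10 s=0: L1-HIT | VC []
  [5] addr=0x51 blk=10 s=0: L1-HIT | VC []
  [6] addr=0x67 blk=12 s=0: MISS | VC [10]
  [7] addr=0x55 blk=10 s=0: VC-HIT | VC [12]
  [8] addr=0x61 blk=12 s=0: VC-HIT | VC [10]
  [9] addr=0x56 blk=10 s=0: VC-HIT | VC [12]
  [10] addr=0x65 blk=12 s=0: VC-HIT | VC [10]
  [11] addr=0x66 blk=12 s=0: L1-HIT | VC [10]
  [12] addr=0x56 blk=10 s=0: VC-HIT | VC [12]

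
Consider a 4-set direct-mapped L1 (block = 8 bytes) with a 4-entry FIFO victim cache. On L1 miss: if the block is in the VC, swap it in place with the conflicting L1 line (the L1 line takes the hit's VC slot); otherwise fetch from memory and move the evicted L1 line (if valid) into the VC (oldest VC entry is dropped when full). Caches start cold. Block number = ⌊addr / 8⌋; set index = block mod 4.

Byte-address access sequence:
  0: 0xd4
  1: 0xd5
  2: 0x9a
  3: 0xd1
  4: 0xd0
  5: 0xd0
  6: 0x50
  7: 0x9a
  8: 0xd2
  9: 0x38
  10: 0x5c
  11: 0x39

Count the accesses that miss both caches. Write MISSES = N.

  [0] addr=0xd4 blk=26 s=2: MISS | VC []
  [1] addr=0xd5 blk=26 s=2: L1-HIT | VC []
  [2] addr=0x9a blk=19 s=3: MISS | VC []
  [3] addr=0xd1 blk=26 s=2: L1-HIT | VC []
  [4] addr=0xd0 blk=26 s=2: L1-HIT | VC []
  [5] addr=0xd0 blk=26 s=2: L1-HIT | VC []
  [6] addr=0x50 blk=10 s=2: MISS | VC [26]
  [7] addr=0x9a blk=19 s=3: L1-HIT | VC [26]
  [8] addr=0xd2 blk=26 s=2: VC-HIT | VC [10]
  [9] addr=0x38 blk=7 s=3: MISS | VC [10, 19]
  [10] addr=0x5c blk=11 s=3: MISS | VC [10, 19, 7]
  [11] addr=0x39 blk=7 s=3: VC-HIT | VC [10, 19, 11]

MISSES = 5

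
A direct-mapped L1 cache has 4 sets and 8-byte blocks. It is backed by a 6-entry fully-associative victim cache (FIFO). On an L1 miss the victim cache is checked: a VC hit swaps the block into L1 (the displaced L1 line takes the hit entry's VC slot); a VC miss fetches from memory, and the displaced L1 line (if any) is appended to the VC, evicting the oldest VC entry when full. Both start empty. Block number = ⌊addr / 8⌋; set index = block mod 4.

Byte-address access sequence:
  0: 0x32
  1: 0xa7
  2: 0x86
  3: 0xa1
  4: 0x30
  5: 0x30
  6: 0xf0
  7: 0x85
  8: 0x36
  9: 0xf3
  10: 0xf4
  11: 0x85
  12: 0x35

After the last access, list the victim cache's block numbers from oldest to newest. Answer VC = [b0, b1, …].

0: 0x32 (blk 6, set 2) → MISS  vc=[]
1: 0xa7 (blk 20, set 0) → MISS  vc=[]
2: 0x86 (blk 16, set 0) → MISS  vc=[20]
3: 0xa1 (blk 20, set 0) → VC-HIT  vc=[16]
4: 0x30 (blk 6, set 2) → L1-HIT  vc=[16]
5: 0x30 (blk 6, set 2) → L1-HIT  vc=[16]
6: 0xf0 (blk 30, set 2) → MISS  vc=[16, 6]
7: 0x85 (blk 16, set 0) → VC-HIT  vc=[20, 6]
8: 0x36 (blk 6, set 2) → VC-HIT  vc=[20, 30]
9: 0xf3 (blk 30, set 2) → VC-HIT  vc=[20, 6]
10: 0xf4 (blk 30, set 2) → L1-HIT  vc=[20, 6]
11: 0x85 (blk 16, set 0) → L1-HIT  vc=[20, 6]
12: 0x35 (blk 6, set 2) → VC-HIT  vc=[20, 30]

VC = [20, 30]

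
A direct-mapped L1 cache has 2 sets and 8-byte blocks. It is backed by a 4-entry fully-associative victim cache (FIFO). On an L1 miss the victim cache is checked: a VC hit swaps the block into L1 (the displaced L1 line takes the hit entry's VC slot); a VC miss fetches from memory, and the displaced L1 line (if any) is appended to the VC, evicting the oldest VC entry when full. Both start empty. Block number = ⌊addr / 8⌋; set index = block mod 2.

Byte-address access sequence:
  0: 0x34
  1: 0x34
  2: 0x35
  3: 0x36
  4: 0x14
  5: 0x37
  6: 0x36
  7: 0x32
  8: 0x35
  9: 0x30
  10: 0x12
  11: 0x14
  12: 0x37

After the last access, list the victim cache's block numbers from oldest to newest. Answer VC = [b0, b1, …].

VC = [2]

0: 0x34 (blk 6, set 0) → MISS  vc=[]
1: 0x34 (blk 6, set 0) → L1-HIT  vc=[]
2: 0x35 (blk 6, set 0) → L1-HIT  vc=[]
3: 0x36 (blk 6, set 0) → L1-HIT  vc=[]
4: 0x14 (blk 2, set 0) → MISS  vc=[6]
5: 0x37 (blk 6, set 0) → VC-HIT  vc=[2]
6: 0x36 (blk 6, set 0) → L1-HIT  vc=[2]
7: 0x32 (blk 6, set 0) → L1-HIT  vc=[2]
8: 0x35 (blk 6, set 0) → L1-HIT  vc=[2]
9: 0x30 (blk 6, set 0) → L1-HIT  vc=[2]
10: 0x12 (blk 2, set 0) → VC-HIT  vc=[6]
11: 0x14 (blk 2, set 0) → L1-HIT  vc=[6]
12: 0x37 (blk 6, set 0) → VC-HIT  vc=[2]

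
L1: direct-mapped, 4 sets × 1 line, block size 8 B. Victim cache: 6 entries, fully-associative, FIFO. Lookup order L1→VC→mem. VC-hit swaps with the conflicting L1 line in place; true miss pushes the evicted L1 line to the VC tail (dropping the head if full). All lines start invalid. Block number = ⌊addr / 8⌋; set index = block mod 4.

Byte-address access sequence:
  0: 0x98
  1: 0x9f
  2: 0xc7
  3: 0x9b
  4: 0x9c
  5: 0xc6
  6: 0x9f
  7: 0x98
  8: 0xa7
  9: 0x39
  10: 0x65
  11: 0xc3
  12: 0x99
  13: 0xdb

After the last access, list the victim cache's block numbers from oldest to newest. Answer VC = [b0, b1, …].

VC = [12, 7, 20, 19]

  [0] addr=0x98 blk=19 s=3: MISS | VC []
  [1] addr=0x9f blk=19 s=3: L1-HIT | VC []
  [2] addr=0xc7 blk=24 s=0: MISS | VC []
  [3] addr=0x9b blk=19 s=3: L1-HIT | VC []
  [4] addr=0x9c blk=19 s=3: L1-HIT | VC []
  [5] addr=0xc6 blk=24 s=0: L1-HIT | VC []
  [6] addr=0x9f blk=19 s=3: L1-HIT | VC []
  [7] addr=0x98 blk=19 s=3: L1-HIT | VC []
  [8] addr=0xa7 blk=20 s=0: MISS | VC [24]
  [9] addr=0x39 blk=7 s=3: MISS | VC [24, 19]
  [10] addr=0x65 blk=12 s=0: MISS | VC [24, 19, 20]
  [11] addr=0xc3 blk=24 s=0: VC-HIT | VC [12, 19, 20]
  [12] addr=0x99 blk=19 s=3: VC-HIT | VC [12, 7, 20]
  [13] addr=0xdb blk=27 s=3: MISS | VC [12, 7, 20, 19]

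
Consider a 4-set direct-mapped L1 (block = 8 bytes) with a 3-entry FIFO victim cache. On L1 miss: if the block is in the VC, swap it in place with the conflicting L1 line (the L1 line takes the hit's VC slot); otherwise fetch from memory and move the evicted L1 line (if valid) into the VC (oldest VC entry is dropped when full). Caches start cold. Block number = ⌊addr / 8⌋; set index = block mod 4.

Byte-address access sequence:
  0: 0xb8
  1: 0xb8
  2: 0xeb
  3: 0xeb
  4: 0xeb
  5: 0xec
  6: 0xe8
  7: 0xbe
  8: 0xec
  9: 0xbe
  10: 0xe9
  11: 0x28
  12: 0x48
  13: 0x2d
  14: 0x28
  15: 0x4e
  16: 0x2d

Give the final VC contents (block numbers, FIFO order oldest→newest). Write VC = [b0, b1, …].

VC = [29, 9]

#0 0xb8→b23/s3 MISS; vc=[]
#1 0xb8→b23/s3 L1-HIT; vc=[]
#2 0xeb→b29/s1 MISS; vc=[]
#3 0xeb→b29/s1 L1-HIT; vc=[]
#4 0xeb→b29/s1 L1-HIT; vc=[]
#5 0xec→b29/s1 L1-HIT; vc=[]
#6 0xe8→b29/s1 L1-HIT; vc=[]
#7 0xbe→b23/s3 L1-HIT; vc=[]
#8 0xec→b29/s1 L1-HIT; vc=[]
#9 0xbe→b23/s3 L1-HIT; vc=[]
#10 0xe9→b29/s1 L1-HIT; vc=[]
#11 0x28→b5/s1 MISS; vc=[29]
#12 0x48→b9/s1 MISS; vc=[29,5]
#13 0x2d→b5/s1 VC-HIT; vc=[29,9]
#14 0x28→b5/s1 L1-HIT; vc=[29,9]
#15 0x4e→b9/s1 VC-HIT; vc=[29,5]
#16 0x2d→b5/s1 VC-HIT; vc=[29,9]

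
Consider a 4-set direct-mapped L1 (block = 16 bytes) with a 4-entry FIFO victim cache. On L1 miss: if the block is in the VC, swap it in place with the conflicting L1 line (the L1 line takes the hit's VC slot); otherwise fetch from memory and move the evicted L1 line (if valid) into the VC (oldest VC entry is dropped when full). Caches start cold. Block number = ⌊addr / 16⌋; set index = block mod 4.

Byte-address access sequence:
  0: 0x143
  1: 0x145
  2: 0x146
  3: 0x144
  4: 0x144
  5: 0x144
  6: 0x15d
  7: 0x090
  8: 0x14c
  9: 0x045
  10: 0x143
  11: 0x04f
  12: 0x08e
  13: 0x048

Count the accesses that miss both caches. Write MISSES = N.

#0 0x143→b20/s0 MISS; vc=[]
#1 0x145→b20/s0 L1-HIT; vc=[]
#2 0x146→b20/s0 L1-HIT; vc=[]
#3 0x144→b20/s0 L1-HIT; vc=[]
#4 0x144→b20/s0 L1-HIT; vc=[]
#5 0x144→b20/s0 L1-HIT; vc=[]
#6 0x15d→b21/s1 MISS; vc=[]
#7 0x90→b9/s1 MISS; vc=[21]
#8 0x14c→b20/s0 L1-HIT; vc=[21]
#9 0x45→b4/s0 MISS; vc=[21,20]
#10 0x143→b20/s0 VC-HIT; vc=[21,4]
#11 0x4f→b4/s0 VC-HIT; vc=[21,20]
#12 0x8e→b8/s0 MISS; vc=[21,20,4]
#13 0x48→b4/s0 VC-HIT; vc=[21,20,8]

MISSES = 5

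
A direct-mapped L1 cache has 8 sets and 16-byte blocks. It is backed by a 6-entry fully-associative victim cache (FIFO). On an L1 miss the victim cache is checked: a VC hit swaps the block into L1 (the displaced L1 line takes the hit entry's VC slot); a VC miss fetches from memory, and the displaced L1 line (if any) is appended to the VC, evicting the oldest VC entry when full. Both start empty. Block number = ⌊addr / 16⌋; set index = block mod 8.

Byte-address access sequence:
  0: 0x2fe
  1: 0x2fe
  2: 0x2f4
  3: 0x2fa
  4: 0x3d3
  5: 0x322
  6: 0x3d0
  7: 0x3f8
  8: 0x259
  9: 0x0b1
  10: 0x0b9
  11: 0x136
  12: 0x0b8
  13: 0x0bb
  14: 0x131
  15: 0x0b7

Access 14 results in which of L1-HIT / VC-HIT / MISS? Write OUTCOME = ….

OUTCOME = VC-HIT

0: 0x2fe (blk 47, set 7) → MISS  vc=[]
1: 0x2fe (blk 47, set 7) → L1-HIT  vc=[]
2: 0x2f4 (blk 47, set 7) → L1-HIT  vc=[]
3: 0x2fa (blk 47, set 7) → L1-HIT  vc=[]
4: 0x3d3 (blk 61, set 5) → MISS  vc=[]
5: 0x322 (blk 50, set 2) → MISS  vc=[]
6: 0x3d0 (blk 61, set 5) → L1-HIT  vc=[]
7: 0x3f8 (blk 63, set 7) → MISS  vc=[47]
8: 0x259 (blk 37, set 5) → MISS  vc=[47, 61]
9: 0xb1 (blk 11, set 3) → MISS  vc=[47, 61]
10: 0xb9 (blk 11, set 3) → L1-HIT  vc=[47, 61]
11: 0x136 (blk 19, set 3) → MISS  vc=[47, 61, 11]
12: 0xb8 (blk 11, set 3) → VC-HIT  vc=[47, 61, 19]
13: 0xbb (blk 11, set 3) → L1-HIT  vc=[47, 61, 19]
14: 0x131 (blk 19, set 3) → VC-HIT  vc=[47, 61, 11]
15: 0xb7 (blk 11, set 3) → VC-HIT  vc=[47, 61, 19]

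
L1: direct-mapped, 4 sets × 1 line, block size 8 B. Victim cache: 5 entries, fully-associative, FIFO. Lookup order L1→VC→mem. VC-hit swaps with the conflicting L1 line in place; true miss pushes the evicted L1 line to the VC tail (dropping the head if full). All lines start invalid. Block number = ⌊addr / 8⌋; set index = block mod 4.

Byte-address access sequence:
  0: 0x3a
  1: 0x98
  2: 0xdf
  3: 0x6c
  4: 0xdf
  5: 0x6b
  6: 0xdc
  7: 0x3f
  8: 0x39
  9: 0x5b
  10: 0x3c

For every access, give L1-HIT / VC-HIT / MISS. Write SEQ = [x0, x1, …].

#0 0x3a→b7/s3 MISS; vc=[]
#1 0x98→b19/s3 MISS; vc=[7]
#2 0xdf→b27/s3 MISS; vc=[7,19]
#3 0x6c→b13/s1 MISS; vc=[7,19]
#4 0xdf→b27/s3 L1-HIT; vc=[7,19]
#5 0x6b→b13/s1 L1-HIT; vc=[7,19]
#6 0xdc→b27/s3 L1-HIT; vc=[7,19]
#7 0x3f→b7/s3 VC-HIT; vc=[27,19]
#8 0x39→b7/s3 L1-HIT; vc=[27,19]
#9 0x5b→b11/s3 MISS; vc=[27,19,7]
#10 0x3c→b7/s3 VC-HIT; vc=[27,19,11]

SEQ = [MISS, MISS, MISS, MISS, L1-HIT, L1-HIT, L1-HIT, VC-HIT, L1-HIT, MISS, VC-HIT]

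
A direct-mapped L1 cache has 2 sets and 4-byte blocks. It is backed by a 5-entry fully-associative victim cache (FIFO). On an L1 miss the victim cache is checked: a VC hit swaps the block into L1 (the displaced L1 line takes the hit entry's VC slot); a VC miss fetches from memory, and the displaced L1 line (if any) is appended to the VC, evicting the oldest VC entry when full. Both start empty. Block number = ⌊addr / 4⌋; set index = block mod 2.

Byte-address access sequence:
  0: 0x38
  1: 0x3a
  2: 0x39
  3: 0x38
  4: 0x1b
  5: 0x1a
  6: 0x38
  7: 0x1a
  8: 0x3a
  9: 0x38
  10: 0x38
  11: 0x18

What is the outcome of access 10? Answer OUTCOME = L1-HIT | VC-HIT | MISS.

OUTCOME = L1-HIT

  [0] addr=0x38 blk=14 s=0: MISS | VC []
  [1] addr=0x3a blk=14 s=0: L1-HIT | VC []
  [2] addr=0x39 blk=14 s=0: L1-HIT | VC []
  [3] addr=0x38 blk=14 s=0: L1-HIT | VC []
  [4] addr=0x1b blk=6 s=0: MISS | VC [14]
  [5] addr=0x1a blk=6 s=0: L1-HIT | VC [14]
  [6] addr=0x38 blk=14 s=0: VC-HIT | VC [6]
  [7] addr=0x1a blk=6 s=0: VC-HIT | VC [14]
  [8] addr=0x3a blk=14 s=0: VC-HIT | VC [6]
  [9] addr=0x38 blk=14 s=0: L1-HIT | VC [6]
  [10] addr=0x38 blk=14 s=0: L1-HIT | VC [6]
  [11] addr=0x18 blk=6 s=0: VC-HIT | VC [14]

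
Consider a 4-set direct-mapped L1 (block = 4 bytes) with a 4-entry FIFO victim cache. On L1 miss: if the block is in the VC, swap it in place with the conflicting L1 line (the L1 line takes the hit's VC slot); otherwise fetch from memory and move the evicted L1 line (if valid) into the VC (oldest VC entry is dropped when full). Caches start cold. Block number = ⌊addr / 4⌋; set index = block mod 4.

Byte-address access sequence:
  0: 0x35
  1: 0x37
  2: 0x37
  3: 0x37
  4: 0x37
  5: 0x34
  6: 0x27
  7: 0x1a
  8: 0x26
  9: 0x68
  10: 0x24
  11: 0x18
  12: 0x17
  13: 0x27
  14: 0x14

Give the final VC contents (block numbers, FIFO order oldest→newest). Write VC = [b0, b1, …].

0: 0x35 (blk 13, set 1) → MISS  vc=[]
1: 0x37 (blk 13, set 1) → L1-HIT  vc=[]
2: 0x37 (blk 13, set 1) → L1-HIT  vc=[]
3: 0x37 (blk 13, set 1) → L1-HIT  vc=[]
4: 0x37 (blk 13, set 1) → L1-HIT  vc=[]
5: 0x34 (blk 13, set 1) → L1-HIT  vc=[]
6: 0x27 (blk 9, set 1) → MISS  vc=[13]
7: 0x1a (blk 6, set 2) → MISS  vc=[13]
8: 0x26 (blk 9, set 1) → L1-HIT  vc=[13]
9: 0x68 (blk 26, set 2) → MISS  vc=[13, 6]
10: 0x24 (blk 9, set 1) → L1-HIT  vc=[13, 6]
11: 0x18 (blk 6, set 2) → VC-HIT  vc=[13, 26]
12: 0x17 (blk 5, set 1) → MISS  vc=[13, 26, 9]
13: 0x27 (blk 9, set 1) → VC-HIT  vc=[13, 26, 5]
14: 0x14 (blk 5, set 1) → VC-HIT  vc=[13, 26, 9]

VC = [13, 26, 9]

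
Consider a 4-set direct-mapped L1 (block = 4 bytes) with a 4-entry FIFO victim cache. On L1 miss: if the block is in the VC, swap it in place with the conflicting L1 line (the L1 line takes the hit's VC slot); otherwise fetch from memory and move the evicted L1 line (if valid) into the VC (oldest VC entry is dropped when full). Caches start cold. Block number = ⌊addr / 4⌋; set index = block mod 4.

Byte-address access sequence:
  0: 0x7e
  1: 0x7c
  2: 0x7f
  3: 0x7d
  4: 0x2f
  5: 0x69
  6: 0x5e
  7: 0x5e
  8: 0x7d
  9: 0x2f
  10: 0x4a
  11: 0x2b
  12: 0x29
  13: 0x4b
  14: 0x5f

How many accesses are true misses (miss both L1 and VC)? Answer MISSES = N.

0: 0x7e (blk 31, set 3) → MISS  vc=[]
1: 0x7c (blk 31, set 3) → L1-HIT  vc=[]
2: 0x7f (blk 31, set 3) → L1-HIT  vc=[]
3: 0x7d (blk 31, set 3) → L1-HIT  vc=[]
4: 0x2f (blk 11, set 3) → MISS  vc=[31]
5: 0x69 (blk 26, set 2) → MISS  vc=[31]
6: 0x5e (blk 23, set 3) → MISS  vc=[31, 11]
7: 0x5e (blk 23, set 3) → L1-HIT  vc=[31, 11]
8: 0x7d (blk 31, set 3) → VC-HIT  vc=[23, 11]
9: 0x2f (blk 11, set 3) → VC-HIT  vc=[23, 31]
10: 0x4a (blk 18, set 2) → MISS  vc=[23, 31, 26]
11: 0x2b (blk 10, set 2) → MISS  vc=[23, 31, 26, 18]
12: 0x29 (blk 10, set 2) → L1-HIT  vc=[23, 31, 26, 18]
13: 0x4b (blk 18, set 2) → VC-HIT  vc=[23, 31, 26, 10]
14: 0x5f (blk 23, set 3) → VC-HIT  vc=[11, 31, 26, 10]

MISSES = 6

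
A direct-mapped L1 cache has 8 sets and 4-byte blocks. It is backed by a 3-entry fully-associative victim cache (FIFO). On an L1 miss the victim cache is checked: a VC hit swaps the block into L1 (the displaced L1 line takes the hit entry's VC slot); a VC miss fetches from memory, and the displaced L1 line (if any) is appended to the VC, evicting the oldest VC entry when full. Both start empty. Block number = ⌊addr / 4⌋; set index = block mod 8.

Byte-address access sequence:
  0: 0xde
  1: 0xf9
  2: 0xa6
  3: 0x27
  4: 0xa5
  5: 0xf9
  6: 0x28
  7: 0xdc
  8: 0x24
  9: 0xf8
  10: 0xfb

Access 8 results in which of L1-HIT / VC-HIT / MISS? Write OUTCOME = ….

#0 0xde→b55/s7 MISS; vc=[]
#1 0xf9→b62/s6 MISS; vc=[]
#2 0xa6→b41/s1 MISS; vc=[]
#3 0x27→b9/s1 MISS; vc=[41]
#4 0xa5→b41/s1 VC-HIT; vc=[9]
#5 0xf9→b62/s6 L1-HIT; vc=[9]
#6 0x28→b10/s2 MISS; vc=[9]
#7 0xdc→b55/s7 L1-HIT; vc=[9]
#8 0x24→b9/s1 VC-HIT; vc=[41]
#9 0xf8→b62/s6 L1-HIT; vc=[41]
#10 0xfb→b62/s6 L1-HIT; vc=[41]

OUTCOME = VC-HIT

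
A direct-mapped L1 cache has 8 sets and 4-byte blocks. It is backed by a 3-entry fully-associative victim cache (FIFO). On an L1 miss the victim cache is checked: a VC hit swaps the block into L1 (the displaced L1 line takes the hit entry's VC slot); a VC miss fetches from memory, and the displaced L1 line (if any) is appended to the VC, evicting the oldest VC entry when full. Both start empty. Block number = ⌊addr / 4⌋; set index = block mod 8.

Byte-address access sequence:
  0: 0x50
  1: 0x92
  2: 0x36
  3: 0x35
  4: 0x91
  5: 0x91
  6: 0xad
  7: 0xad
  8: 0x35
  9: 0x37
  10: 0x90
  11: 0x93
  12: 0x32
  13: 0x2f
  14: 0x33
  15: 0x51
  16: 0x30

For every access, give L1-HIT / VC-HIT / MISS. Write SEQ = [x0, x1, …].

#0 0x50→b20/s4 MISS; vc=[]
#1 0x92→b36/s4 MISS; vc=[20]
#2 0x36→b13/s5 MISS; vc=[20]
#3 0x35→b13/s5 L1-HIT; vc=[20]
#4 0x91→b36/s4 L1-HIT; vc=[20]
#5 0x91→b36/s4 L1-HIT; vc=[20]
#6 0xad→b43/s3 MISS; vc=[20]
#7 0xad→b43/s3 L1-HIT; vc=[20]
#8 0x35→b13/s5 L1-HIT; vc=[20]
#9 0x37→b13/s5 L1-HIT; vc=[20]
#10 0x90→b36/s4 L1-HIT; vc=[20]
#11 0x93→b36/s4 L1-HIT; vc=[20]
#12 0x32→b12/s4 MISS; vc=[20,36]
#13 0x2f→b11/s3 MISS; vc=[20,36,43]
#14 0x33→b12/s4 L1-HIT; vc=[20,36,43]
#15 0x51→b20/s4 VC-HIT; vc=[12,36,43]
#16 0x30→b12/s4 VC-HIT; vc=[20,36,43]

SEQ = [MISS, MISS, MISS, L1-HIT, L1-HIT, L1-HIT, MISS, L1-HIT, L1-HIT, L1-HIT, L1-HIT, L1-HIT, MISS, MISS, L1-HIT, VC-HIT, VC-HIT]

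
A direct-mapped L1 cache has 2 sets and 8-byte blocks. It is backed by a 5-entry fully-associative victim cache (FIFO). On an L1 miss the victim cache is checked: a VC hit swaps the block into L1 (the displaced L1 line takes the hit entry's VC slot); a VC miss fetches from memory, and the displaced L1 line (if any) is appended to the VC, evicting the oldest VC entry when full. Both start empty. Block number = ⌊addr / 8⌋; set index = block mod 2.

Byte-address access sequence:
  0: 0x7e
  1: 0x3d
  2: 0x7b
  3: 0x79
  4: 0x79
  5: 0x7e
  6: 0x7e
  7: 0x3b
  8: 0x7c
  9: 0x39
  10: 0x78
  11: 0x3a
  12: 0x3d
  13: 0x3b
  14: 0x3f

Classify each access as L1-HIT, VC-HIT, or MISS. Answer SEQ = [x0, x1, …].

0: 0x7e (blk 15, set 1) → MISS  vc=[]
1: 0x3d (blk 7, set 1) → MISS  vc=[15]
2: 0x7b (blk 15, set 1) → VC-HIT  vc=[7]
3: 0x79 (blk 15, set 1) → L1-HIT  vc=[7]
4: 0x79 (blk 15, set 1) → L1-HIT  vc=[7]
5: 0x7e (blk 15, set 1) → L1-HIT  vc=[7]
6: 0x7e (blk 15, set 1) → L1-HIT  vc=[7]
7: 0x3b (blk 7, set 1) → VC-HIT  vc=[15]
8: 0x7c (blk 15, set 1) → VC-HIT  vc=[7]
9: 0x39 (blk 7, set 1) → VC-HIT  vc=[15]
10: 0x78 (blk 15, set 1) → VC-HIT  vc=[7]
11: 0x3a (blk 7, set 1) → VC-HIT  vc=[15]
12: 0x3d (blk 7, set 1) → L1-HIT  vc=[15]
13: 0x3b (blk 7, set 1) → L1-HIT  vc=[15]
14: 0x3f (blk 7, set 1) → L1-HIT  vc=[15]

SEQ = [MISS, MISS, VC-HIT, L1-HIT, L1-HIT, L1-HIT, L1-HIT, VC-HIT, VC-HIT, VC-HIT, VC-HIT, VC-HIT, L1-HIT, L1-HIT, L1-HIT]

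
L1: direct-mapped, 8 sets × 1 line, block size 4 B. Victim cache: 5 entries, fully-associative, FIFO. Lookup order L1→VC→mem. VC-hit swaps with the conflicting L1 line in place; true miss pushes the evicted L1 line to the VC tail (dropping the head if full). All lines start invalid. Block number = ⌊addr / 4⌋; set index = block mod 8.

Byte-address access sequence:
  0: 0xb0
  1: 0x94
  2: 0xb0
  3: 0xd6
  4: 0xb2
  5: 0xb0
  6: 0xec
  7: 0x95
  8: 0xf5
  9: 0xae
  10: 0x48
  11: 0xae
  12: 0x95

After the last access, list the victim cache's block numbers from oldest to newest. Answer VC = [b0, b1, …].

0: 0xb0 (blk 44, set 4) → MISS  vc=[]
1: 0x94 (blk 37, set 5) → MISS  vc=[]
2: 0xb0 (blk 44, set 4) → L1-HIT  vc=[]
3: 0xd6 (blk 53, set 5) → MISS  vc=[37]
4: 0xb2 (blk 44, set 4) → L1-HIT  vc=[37]
5: 0xb0 (blk 44, set 4) → L1-HIT  vc=[37]
6: 0xec (blk 59, set 3) → MISS  vc=[37]
7: 0x95 (blk 37, set 5) → VC-HIT  vc=[53]
8: 0xf5 (blk 61, set 5) → MISS  vc=[53, 37]
9: 0xae (blk 43, set 3) → MISS  vc=[53, 37, 59]
10: 0x48 (blk 18, set 2) → MISS  vc=[53, 37, 59]
11: 0xae (blk 43, set 3) → L1-HIT  vc=[53, 37, 59]
12: 0x95 (blk 37, set 5) → VC-HIT  vc=[53, 61, 59]

VC = [53, 61, 59]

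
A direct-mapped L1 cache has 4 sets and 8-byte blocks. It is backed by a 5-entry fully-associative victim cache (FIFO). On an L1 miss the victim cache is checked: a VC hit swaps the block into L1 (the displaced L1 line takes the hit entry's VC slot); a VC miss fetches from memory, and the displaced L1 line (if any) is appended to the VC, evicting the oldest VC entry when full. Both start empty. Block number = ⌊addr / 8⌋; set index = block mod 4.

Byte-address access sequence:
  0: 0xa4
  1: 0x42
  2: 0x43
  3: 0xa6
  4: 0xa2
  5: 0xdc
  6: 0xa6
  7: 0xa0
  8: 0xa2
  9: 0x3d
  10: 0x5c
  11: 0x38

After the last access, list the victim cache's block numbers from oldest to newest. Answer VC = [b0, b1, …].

VC = [8, 27, 11]

0: 0xa4 (blk 20, set 0) → MISS  vc=[]
1: 0x42 (blk 8, set 0) → MISS  vc=[20]
2: 0x43 (blk 8, set 0) → L1-HIT  vc=[20]
3: 0xa6 (blk 20, set 0) → VC-HIT  vc=[8]
4: 0xa2 (blk 20, set 0) → L1-HIT  vc=[8]
5: 0xdc (blk 27, set 3) → MISS  vc=[8]
6: 0xa6 (blk 20, set 0) → L1-HIT  vc=[8]
7: 0xa0 (blk 20, set 0) → L1-HIT  vc=[8]
8: 0xa2 (blk 20, set 0) → L1-HIT  vc=[8]
9: 0x3d (blk 7, set 3) → MISS  vc=[8, 27]
10: 0x5c (blk 11, set 3) → MISS  vc=[8, 27, 7]
11: 0x38 (blk 7, set 3) → VC-HIT  vc=[8, 27, 11]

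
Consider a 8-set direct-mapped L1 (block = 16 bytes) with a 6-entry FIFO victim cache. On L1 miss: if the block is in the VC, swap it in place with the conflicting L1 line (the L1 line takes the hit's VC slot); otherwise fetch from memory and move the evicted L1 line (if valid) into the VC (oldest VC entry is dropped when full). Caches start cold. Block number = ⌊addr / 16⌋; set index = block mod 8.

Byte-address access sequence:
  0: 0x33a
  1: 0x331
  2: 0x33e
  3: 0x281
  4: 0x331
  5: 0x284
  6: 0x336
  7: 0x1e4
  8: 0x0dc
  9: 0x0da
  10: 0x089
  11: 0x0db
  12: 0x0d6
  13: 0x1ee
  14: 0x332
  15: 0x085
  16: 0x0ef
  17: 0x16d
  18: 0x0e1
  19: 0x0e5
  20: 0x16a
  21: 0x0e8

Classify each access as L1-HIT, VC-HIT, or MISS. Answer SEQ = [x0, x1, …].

#0 0x33a→b51/s3 MISS; vc=[]
#1 0x331→b51/s3 L1-HIT; vc=[]
#2 0x33e→b51/s3 L1-HIT; vc=[]
#3 0x281→b40/s0 MISS; vc=[]
#4 0x331→b51/s3 L1-HIT; vc=[]
#5 0x284→b40/s0 L1-HIT; vc=[]
#6 0x336→b51/s3 L1-HIT; vc=[]
#7 0x1e4→b30/s6 MISS; vc=[]
#8 0xdc→b13/s5 MISS; vc=[]
#9 0xda→b13/s5 L1-HIT; vc=[]
#10 0x89→b8/s0 MISS; vc=[40]
#11 0xdb→b13/s5 L1-HIT; vc=[40]
#12 0xd6→b13/s5 L1-HIT; vc=[40]
#13 0x1ee→b30/s6 L1-HIT; vc=[40]
#14 0x332→b51/s3 L1-HIT; vc=[40]
#15 0x85→b8/s0 L1-HIT; vc=[40]
#16 0xef→b14/s6 MISS; vc=[40,30]
#17 0x16d→b22/s6 MISS; vc=[40,30,14]
#18 0xe1→b14/s6 VC-HIT; vc=[40,30,22]
#19 0xe5→b14/s6 L1-HIT; vc=[40,30,22]
#20 0x16a→b22/s6 VC-HIT; vc=[40,30,14]
#21 0xe8→b14/s6 VC-HIT; vc=[40,30,22]

SEQ = [MISS, L1-HIT, L1-HIT, MISS, L1-HIT, L1-HIT, L1-HIT, MISS, MISS, L1-HIT, MISS, L1-HIT, L1-HIT, L1-HIT, L1-HIT, L1-HIT, MISS, MISS, VC-HIT, L1-HIT, VC-HIT, VC-HIT]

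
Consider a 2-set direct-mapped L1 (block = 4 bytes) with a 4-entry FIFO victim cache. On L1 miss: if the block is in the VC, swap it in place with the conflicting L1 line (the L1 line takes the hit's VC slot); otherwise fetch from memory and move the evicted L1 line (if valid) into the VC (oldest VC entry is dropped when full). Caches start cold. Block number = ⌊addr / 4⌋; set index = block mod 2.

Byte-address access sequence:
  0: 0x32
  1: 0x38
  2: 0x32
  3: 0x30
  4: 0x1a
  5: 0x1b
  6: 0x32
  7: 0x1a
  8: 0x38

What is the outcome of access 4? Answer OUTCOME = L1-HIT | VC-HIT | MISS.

OUTCOME = MISS

#0 0x32→b12/s0 MISS; vc=[]
#1 0x38→b14/s0 MISS; vc=[12]
#2 0x32→b12/s0 VC-HIT; vc=[14]
#3 0x30→b12/s0 L1-HIT; vc=[14]
#4 0x1a→b6/s0 MISS; vc=[14,12]
#5 0x1b→b6/s0 L1-HIT; vc=[14,12]
#6 0x32→b12/s0 VC-HIT; vc=[14,6]
#7 0x1a→b6/s0 VC-HIT; vc=[14,12]
#8 0x38→b14/s0 VC-HIT; vc=[6,12]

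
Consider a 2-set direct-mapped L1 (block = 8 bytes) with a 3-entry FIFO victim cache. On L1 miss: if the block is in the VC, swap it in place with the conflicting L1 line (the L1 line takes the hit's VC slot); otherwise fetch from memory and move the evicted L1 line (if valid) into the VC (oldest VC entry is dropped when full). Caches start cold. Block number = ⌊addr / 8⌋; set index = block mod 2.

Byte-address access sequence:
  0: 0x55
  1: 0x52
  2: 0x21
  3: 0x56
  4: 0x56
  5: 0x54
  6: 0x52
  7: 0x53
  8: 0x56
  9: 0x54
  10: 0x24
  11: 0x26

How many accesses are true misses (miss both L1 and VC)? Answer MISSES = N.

  [0] addr=0x55 blk=10 s=0: MISS | VC []
  [1] addr=0x52 blk=10 s=0: L1-HIT | VC []
  [2] addr=0x21 blk=4 s=0: MISS | VC [10]
  [3] addr=0x56 blk=10 s=0: VC-HIT | VC [4]
  [4] addr=0x56 blk=10 s=0: L1-HIT | VC [4]
  [5] addr=0x54 blk=10 s=0: L1-HIT | VC [4]
  [6] addr=0x52 blk=10 s=0: L1-HIT | VC [4]
  [7] addr=0x53 blk=10 s=0: L1-HIT | VC [4]
  [8] addr=0x56 blk=10 s=0: L1-HIT | VC [4]
  [9] addr=0x54 blk=10 s=0: L1-HIT | VC [4]
  [10] addr=0x24 blk=4 s=0: VC-HIT | VC [10]
  [11] addr=0x26 blk=4 s=0: L1-HIT | VC [10]

MISSES = 2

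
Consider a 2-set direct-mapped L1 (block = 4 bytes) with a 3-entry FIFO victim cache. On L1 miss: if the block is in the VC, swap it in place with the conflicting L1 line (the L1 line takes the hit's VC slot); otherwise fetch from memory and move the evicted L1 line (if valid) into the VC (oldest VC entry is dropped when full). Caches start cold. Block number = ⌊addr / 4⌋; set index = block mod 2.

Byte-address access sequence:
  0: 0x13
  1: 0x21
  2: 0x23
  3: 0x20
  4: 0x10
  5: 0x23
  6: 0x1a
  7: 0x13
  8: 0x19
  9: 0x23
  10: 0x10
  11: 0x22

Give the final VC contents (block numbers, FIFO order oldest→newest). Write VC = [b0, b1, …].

VC = [4, 6]

#0 0x13→b4/s0 MISS; vc=[]
#1 0x21→b8/s0 MISS; vc=[4]
#2 0x23→b8/s0 L1-HIT; vc=[4]
#3 0x20→b8/s0 L1-HIT; vc=[4]
#4 0x10→b4/s0 VC-HIT; vc=[8]
#5 0x23→b8/s0 VC-HIT; vc=[4]
#6 0x1a→b6/s0 MISS; vc=[4,8]
#7 0x13→b4/s0 VC-HIT; vc=[6,8]
#8 0x19→b6/s0 VC-HIT; vc=[4,8]
#9 0x23→b8/s0 VC-HIT; vc=[4,6]
#10 0x10→b4/s0 VC-HIT; vc=[8,6]
#11 0x22→b8/s0 VC-HIT; vc=[4,6]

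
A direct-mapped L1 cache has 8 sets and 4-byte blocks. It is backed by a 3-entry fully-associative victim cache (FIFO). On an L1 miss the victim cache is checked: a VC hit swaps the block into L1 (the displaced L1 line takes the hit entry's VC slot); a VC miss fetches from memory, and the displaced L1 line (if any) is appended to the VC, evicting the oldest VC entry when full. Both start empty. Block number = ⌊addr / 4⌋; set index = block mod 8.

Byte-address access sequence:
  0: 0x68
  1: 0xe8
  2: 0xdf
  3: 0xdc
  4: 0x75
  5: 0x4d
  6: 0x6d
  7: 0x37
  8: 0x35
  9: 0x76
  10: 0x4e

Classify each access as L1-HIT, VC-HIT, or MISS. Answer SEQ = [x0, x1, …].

0: 0x68 (blk 26, set 2) → MISS  vc=[]
1: 0xe8 (blk 58, set 2) → MISS  vc=[26]
2: 0xdf (blk 55, set 7) → MISS  vc=[26]
3: 0xdc (blk 55, set 7) → L1-HIT  vc=[26]
4: 0x75 (blk 29, set 5) → MISS  vc=[26]
5: 0x4d (blk 19, set 3) → MISS  vc=[26]
6: 0x6d (blk 27, set 3) → MISS  vc=[26, 19]
7: 0x37 (blk 13, set 5) → MISS  vc=[26, 19, 29]
8: 0x35 (blk 13, set 5) → L1-HIT  vc=[26, 19, 29]
9: 0x76 (blk 29, set 5) → VC-HIT  vc=[26, 19, 13]
10: 0x4e (blk 19, set 3) → VC-HIT  vc=[26, 27, 13]

SEQ = [MISS, MISS, MISS, L1-HIT, MISS, MISS, MISS, MISS, L1-HIT, VC-HIT, VC-HIT]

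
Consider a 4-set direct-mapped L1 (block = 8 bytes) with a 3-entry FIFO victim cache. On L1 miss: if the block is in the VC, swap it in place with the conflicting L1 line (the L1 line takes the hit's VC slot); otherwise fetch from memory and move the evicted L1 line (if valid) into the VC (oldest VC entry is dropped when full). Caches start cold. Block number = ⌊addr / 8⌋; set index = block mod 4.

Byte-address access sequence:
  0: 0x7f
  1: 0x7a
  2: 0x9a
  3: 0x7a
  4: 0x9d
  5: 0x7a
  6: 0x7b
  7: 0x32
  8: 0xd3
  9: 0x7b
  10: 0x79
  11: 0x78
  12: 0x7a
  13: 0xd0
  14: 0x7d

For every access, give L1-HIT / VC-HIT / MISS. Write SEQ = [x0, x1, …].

SEQ = [MISS, L1-HIT, MISS, VC-HIT, VC-HIT, VC-HIT, L1-HIT, MISS, MISS, L1-HIT, L1-HIT, L1-HIT, L1-HIT, L1-HIT, L1-HIT]

  [0] addr=0x7f blk=15 s=3: MISS | VC []
  [1] addr=0x7a blk=15 s=3: L1-HIT | VC []
  [2] addr=0x9a blk=19 s=3: MISS | VC [15]
  [3] addr=0x7a blk=15 s=3: VC-HIT | VC [19]
  [4] addr=0x9d blk=19 s=3: VC-HIT | VC [15]
  [5] addr=0x7a blk=15 s=3: VC-HIT | VC [19]
  [6] addr=0x7b blk=15 s=3: L1-HIT | VC [19]
  [7] addr=0x32 blk=6 s=2: MISS | VC [19]
  [8] addr=0xd3 blk=26 s=2: MISS | VC [19, 6]
  [9] addr=0x7b blk=15 s=3: L1-HIT | VC [19, 6]
  [10] addr=0x79 blk=15 s=3: L1-HIT | VC [19, 6]
  [11] addr=0x78 blk=15 s=3: L1-HIT | VC [19, 6]
  [12] addr=0x7a blk=15 s=3: L1-HIT | VC [19, 6]
  [13] addr=0xd0 blk=26 s=2: L1-HIT | VC [19, 6]
  [14] addr=0x7d blk=15 s=3: L1-HIT | VC [19, 6]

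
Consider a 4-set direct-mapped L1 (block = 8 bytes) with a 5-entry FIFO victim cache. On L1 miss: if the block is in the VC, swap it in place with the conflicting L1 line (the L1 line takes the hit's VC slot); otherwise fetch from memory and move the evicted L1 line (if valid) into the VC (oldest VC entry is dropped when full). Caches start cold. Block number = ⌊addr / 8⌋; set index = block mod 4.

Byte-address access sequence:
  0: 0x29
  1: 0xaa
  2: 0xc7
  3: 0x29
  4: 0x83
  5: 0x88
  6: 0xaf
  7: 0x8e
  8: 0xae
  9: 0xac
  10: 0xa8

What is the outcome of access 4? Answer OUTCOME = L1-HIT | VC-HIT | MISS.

0: 0x29 (blk 5, set 1) → MISS  vc=[]
1: 0xaa (blk 21, set 1) → MISS  vc=[5]
2: 0xc7 (blk 24, set 0) → MISS  vc=[5]
3: 0x29 (blk 5, set 1) → VC-HIT  vc=[21]
4: 0x83 (blk 16, set 0) → MISS  vc=[21, 24]
5: 0x88 (blk 17, set 1) → MISS  vc=[21, 24, 5]
6: 0xaf (blk 21, set 1) → VC-HIT  vc=[17, 24, 5]
7: 0x8e (blk 17, set 1) → VC-HIT  vc=[21, 24, 5]
8: 0xae (blk 21, set 1) → VC-HIT  vc=[17, 24, 5]
9: 0xac (blk 21, set 1) → L1-HIT  vc=[17, 24, 5]
10: 0xa8 (blk 21, set 1) → L1-HIT  vc=[17, 24, 5]

OUTCOME = MISS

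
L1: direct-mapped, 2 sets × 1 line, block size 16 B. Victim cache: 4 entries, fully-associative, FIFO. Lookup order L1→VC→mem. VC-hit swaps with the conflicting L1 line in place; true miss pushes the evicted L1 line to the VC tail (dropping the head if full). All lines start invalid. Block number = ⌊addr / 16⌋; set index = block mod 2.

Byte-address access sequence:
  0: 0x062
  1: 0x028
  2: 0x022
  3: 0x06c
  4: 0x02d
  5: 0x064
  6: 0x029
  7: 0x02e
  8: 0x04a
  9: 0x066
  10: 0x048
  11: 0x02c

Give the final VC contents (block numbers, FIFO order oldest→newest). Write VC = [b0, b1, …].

  [0] addr=0x62 blk=6 s=0: MISS | VC []
  [1] addr=0x28 blk=2 s=0: MISS | VC [6]
  [2] addr=0x22 blk=2 s=0: L1-HIT | VC [6]
  [3] addr=0x6c blk=6 s=0: VC-HIT | VC [2]
  [4] addr=0x2d blk=2 s=0: VC-HIT | VC [6]
  [5] addr=0x64 blk=6 s=0: VC-HIT | VC [2]
  [6] addr=0x29 blk=2 s=0: VC-HIT | VC [6]
  [7] addr=0x2e blk=2 s=0: L1-HIT | VC [6]
  [8] addr=0x4a blk=4 s=0: MISS | VC [6, 2]
  [9] addr=0x66 blk=6 s=0: VC-HIT | VC [4, 2]
  [10] addr=0x48 blk=4 s=0: VC-HIT | VC [6, 2]
  [11] addr=0x2c blk=2 s=0: VC-HIT | VC [6, 4]

VC = [6, 4]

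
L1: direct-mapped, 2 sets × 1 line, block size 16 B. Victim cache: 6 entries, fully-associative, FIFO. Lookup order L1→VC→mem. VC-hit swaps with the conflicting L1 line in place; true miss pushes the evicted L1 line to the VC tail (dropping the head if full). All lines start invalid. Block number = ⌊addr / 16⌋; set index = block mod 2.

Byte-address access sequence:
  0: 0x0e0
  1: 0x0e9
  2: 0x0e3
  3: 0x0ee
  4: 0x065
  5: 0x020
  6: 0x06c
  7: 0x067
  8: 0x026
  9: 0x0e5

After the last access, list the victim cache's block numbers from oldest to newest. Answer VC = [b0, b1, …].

  [0] addr=0xe0 blk=14 s=0: MISS | VC []
  [1] addr=0xe9 blk=14 s=0: L1-HIT | VC []
  [2] addr=0xe3 blk=14 s=0: L1-HIT | VC []
  [3] addr=0xee blk=14 s=0: L1-HIT | VC []
  [4] addr=0x65 blk=6 s=0: MISS | VC [14]
  [5] addr=0x20 blk=2 s=0: MISS | VC [14, 6]
  [6] addr=0x6c blk=6 s=0: VC-HIT | VC [14, 2]
  [7] addr=0x67 blk=6 s=0: L1-HIT | VC [14, 2]
  [8] addr=0x26 blk=2 s=0: VC-HIT | VC [14, 6]
  [9] addr=0xe5 blk=14 s=0: VC-HIT | VC [2, 6]

VC = [2, 6]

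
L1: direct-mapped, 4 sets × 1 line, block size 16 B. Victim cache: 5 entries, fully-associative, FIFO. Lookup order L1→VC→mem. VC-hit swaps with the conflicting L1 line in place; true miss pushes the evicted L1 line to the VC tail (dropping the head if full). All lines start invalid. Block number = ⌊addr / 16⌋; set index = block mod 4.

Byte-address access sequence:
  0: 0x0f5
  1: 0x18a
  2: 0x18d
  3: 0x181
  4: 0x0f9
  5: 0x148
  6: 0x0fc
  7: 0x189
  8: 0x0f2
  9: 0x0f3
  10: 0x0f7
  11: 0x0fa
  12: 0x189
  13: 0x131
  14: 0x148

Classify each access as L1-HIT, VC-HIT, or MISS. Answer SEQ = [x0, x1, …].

SEQ = [MISS, MISS, L1-HIT, L1-HIT, L1-HIT, MISS, L1-HIT, VC-HIT, L1-HIT, L1-HIT, L1-HIT, L1-HIT, L1-HIT, MISS, VC-HIT]

#0 0xf5→b15/s3 MISS; vc=[]
#1 0x18a→b24/s0 MISS; vc=[]
#2 0x18d→b24/s0 L1-HIT; vc=[]
#3 0x181→b24/s0 L1-HIT; vc=[]
#4 0xf9→b15/s3 L1-HIT; vc=[]
#5 0x148→b20/s0 MISS; vc=[24]
#6 0xfc→b15/s3 L1-HIT; vc=[24]
#7 0x189→b24/s0 VC-HIT; vc=[20]
#8 0xf2→b15/s3 L1-HIT; vc=[20]
#9 0xf3→b15/s3 L1-HIT; vc=[20]
#10 0xf7→b15/s3 L1-HIT; vc=[20]
#11 0xfa→b15/s3 L1-HIT; vc=[20]
#12 0x189→b24/s0 L1-HIT; vc=[20]
#13 0x131→b19/s3 MISS; vc=[20,15]
#14 0x148→b20/s0 VC-HIT; vc=[24,15]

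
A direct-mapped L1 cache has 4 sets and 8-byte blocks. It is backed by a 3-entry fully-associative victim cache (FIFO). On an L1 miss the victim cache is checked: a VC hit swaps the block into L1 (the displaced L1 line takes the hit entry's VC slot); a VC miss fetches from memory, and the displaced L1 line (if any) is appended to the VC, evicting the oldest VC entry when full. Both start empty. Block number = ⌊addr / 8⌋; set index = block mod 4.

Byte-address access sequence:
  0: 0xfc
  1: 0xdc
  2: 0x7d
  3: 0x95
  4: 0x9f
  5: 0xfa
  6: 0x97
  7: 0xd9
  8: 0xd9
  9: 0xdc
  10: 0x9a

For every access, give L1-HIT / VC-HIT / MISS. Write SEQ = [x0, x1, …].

0: 0xfc (blk 31, set 3) → MISS  vc=[]
1: 0xdc (blk 27, set 3) → MISS  vc=[31]
2: 0x7d (blk 15, set 3) → MISS  vc=[31, 27]
3: 0x95 (blk 18, set 2) → MISS  vc=[31, 27]
4: 0x9f (blk 19, set 3) → MISS  vc=[31, 27, 15]
5: 0xfa (blk 31, set 3) → VC-HIT  vc=[19, 27, 15]
6: 0x97 (blk 18, set 2) → L1-HIT  vc=[19, 27, 15]
7: 0xd9 (blk 27, set 3) → VC-HIT  vc=[19, 31, 15]
8: 0xd9 (blk 27, set 3) → L1-HIT  vc=[19, 31, 15]
9: 0xdc (blk 27, set 3) → L1-HIT  vc=[19, 31, 15]
10: 0x9a (blk 19, set 3) → VC-HIT  vc=[27, 31, 15]

SEQ = [MISS, MISS, MISS, MISS, MISS, VC-HIT, L1-HIT, VC-HIT, L1-HIT, L1-HIT, VC-HIT]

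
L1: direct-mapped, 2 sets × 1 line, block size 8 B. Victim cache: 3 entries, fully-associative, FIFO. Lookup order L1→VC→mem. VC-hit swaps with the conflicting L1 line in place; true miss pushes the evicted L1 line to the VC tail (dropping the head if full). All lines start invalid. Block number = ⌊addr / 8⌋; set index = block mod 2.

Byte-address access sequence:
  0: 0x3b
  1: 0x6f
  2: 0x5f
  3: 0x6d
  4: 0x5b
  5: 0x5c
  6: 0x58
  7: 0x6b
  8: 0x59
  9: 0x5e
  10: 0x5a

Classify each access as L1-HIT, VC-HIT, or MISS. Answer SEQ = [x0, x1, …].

SEQ = [MISS, MISS, MISS, VC-HIT, VC-HIT, L1-HIT, L1-HIT, VC-HIT, VC-HIT, L1-HIT, L1-HIT]

#0 0x3b→b7/s1 MISS; vc=[]
#1 0x6f→b13/s1 MISS; vc=[7]
#2 0x5f→b11/s1 MISS; vc=[7,13]
#3 0x6d→b13/s1 VC-HIT; vc=[7,11]
#4 0x5b→b11/s1 VC-HIT; vc=[7,13]
#5 0x5c→b11/s1 L1-HIT; vc=[7,13]
#6 0x58→b11/s1 L1-HIT; vc=[7,13]
#7 0x6b→b13/s1 VC-HIT; vc=[7,11]
#8 0x59→b11/s1 VC-HIT; vc=[7,13]
#9 0x5e→b11/s1 L1-HIT; vc=[7,13]
#10 0x5a→b11/s1 L1-HIT; vc=[7,13]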